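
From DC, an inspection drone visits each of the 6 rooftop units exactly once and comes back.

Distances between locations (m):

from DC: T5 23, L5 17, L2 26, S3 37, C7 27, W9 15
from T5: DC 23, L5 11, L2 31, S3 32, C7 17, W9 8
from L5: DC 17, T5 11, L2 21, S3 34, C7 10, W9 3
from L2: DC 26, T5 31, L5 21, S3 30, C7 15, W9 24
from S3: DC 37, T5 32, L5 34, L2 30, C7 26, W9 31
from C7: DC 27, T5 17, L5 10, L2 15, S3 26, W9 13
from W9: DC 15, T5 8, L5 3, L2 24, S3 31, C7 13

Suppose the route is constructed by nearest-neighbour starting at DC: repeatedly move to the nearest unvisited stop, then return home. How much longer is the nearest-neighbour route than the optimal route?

DC: W9=15, L5=17, T5=23, L2=26, C7=27, S3=37 ⇒ W9
W9: L5=3, T5=8, C7=13, L2=24, S3=31 ⇒ L5
L5: C7=10, T5=11, L2=21, S3=34 ⇒ C7
C7: L2=15, T5=17, S3=26 ⇒ L2
L2: S3=30, T5=31 ⇒ S3
S3: T5=32 ⇒ T5
NN route DC → W9 → L5 → C7 → L2 → S3 → T5 → DC costs 128.
Optimal: DC → T5 → W9 → L5 → C7 → L2 → S3 → DC costs 126 (by enumerating all 360 distinct tours).
Excess = 128 − 126 = 2.

Excess over optimum: 2 m.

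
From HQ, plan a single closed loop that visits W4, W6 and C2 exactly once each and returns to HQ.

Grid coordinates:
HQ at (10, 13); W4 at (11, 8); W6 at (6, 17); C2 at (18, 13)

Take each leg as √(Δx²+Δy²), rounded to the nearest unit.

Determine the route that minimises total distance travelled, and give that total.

There are 3 distinct closed tours to check (reversals are equivalent).
HQ-W4-W6-C2-HQ: 5+10+13+8 = 36
HQ-W4-C2-W6-HQ: 5+9+13+6 = 33
HQ-W6-W4-C2-HQ: 6+10+9+8 = 33
The minimum is 33.
One optimal route: HQ → W4 → C2 → W6 → HQ (or its reverse).

33 — the shortest possible round trip.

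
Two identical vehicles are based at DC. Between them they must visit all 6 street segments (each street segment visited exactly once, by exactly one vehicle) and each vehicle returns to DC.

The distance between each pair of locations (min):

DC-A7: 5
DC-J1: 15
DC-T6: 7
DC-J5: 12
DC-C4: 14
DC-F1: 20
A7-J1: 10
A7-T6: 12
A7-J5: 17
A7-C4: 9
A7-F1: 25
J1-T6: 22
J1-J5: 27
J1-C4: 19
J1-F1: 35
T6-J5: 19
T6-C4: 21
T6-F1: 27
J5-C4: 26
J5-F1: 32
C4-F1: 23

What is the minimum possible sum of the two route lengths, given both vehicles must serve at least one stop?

There are 2^5 − 1 = 31 ways to divide the 6 stops into two non-empty groups. For each, the best each vehicle can do is its own shortest tour through its group:
  {A7} + {J1, T6, J5, C4, F1}: 10 + 115 = 125
  {J1} + {A7, T6, J5, C4, F1}: 30 + 95 = 125
  {A7, J1} + {T6, J5, C4, F1}: 30 + 95 = 125
  {T6} + {A7, J1, J5, C4, F1}: 14 + 101 = 115
  {A7, T6} + {J1, J5, C4, F1}: 24 + 101 = 125
  {J1, T6} + {A7, J5, C4, F1}: 44 + 81 = 125
  … (31 splits in total)
Best: vehicle 1 DC → T6 → DC = 14; vehicle 2 DC → A7 → J1 → C4 → F1 → J5 → DC = 101; combined 115.

Minimum combined distance: 115 min.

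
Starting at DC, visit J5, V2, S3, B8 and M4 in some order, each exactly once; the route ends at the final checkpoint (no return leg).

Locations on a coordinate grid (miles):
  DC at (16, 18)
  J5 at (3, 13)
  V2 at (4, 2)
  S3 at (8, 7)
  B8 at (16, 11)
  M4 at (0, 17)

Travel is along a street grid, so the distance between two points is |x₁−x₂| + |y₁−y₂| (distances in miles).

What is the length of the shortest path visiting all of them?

There are 5! = 120 possible orderings.
DC → J5 → V2 → S3 → B8 → M4: 18+12+9+12+22 = 73
DC → J5 → V2 → S3 → M4 → B8: 18+12+9+18+22 = 79
DC → J5 → V2 → B8 → S3 → M4: 18+12+21+12+18 = 81
DC → J5 → V2 → B8 → M4 → S3: 18+12+21+22+18 = 91
DC → J5 → V2 → M4 → S3 → B8: 18+12+19+18+12 = 79
DC → J5 → V2 → M4 → B8 → S3: 18+12+19+22+12 = 83
DC → J5 → S3 → V2 → B8 → M4: 18+11+9+21+22 = 81
DC → J5 → S3 → V2 → M4 → B8: 18+11+9+19+22 = 79
DC → J5 → S3 → B8 → V2 → M4: 18+11+12+21+19 = 81
DC → J5 → S3 → B8 → M4 → V2: 18+11+12+22+19 = 82
DC → J5 → S3 → M4 → V2 → B8: 18+11+18+19+21 = 87
DC → J5 → S3 → M4 → B8 → V2: 18+11+18+22+21 = 90
DC → J5 → B8 → V2 → S3 → M4: 18+15+21+9+18 = 81
DC → J5 → B8 → V2 → M4 → S3: 18+15+21+19+18 = 91
… (106 more)
DC → B8 → S3 → V2 → J5 → M4: 7+12+9+12+7 = 47  ← best
The minimum is 47.
One shortest path: DC → B8 → S3 → V2 → J5 → M4.

47 miles — the minimum one-way total.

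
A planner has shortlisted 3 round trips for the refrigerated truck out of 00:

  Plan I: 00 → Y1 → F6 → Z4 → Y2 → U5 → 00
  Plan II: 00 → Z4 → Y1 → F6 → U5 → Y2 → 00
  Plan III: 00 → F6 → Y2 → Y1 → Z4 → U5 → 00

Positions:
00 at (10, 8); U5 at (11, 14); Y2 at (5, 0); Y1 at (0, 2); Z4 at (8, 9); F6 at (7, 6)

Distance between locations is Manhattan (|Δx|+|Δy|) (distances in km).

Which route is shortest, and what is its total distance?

Plan I: 16 + 11 + 4 + 12 + 20 + 7 = 70
Plan II: 3 + 15 + 11 + 12 + 20 + 13 = 74
Plan III: 5 + 8 + 7 + 15 + 8 + 7 = 50

Shortest is Plan III, total 50 km.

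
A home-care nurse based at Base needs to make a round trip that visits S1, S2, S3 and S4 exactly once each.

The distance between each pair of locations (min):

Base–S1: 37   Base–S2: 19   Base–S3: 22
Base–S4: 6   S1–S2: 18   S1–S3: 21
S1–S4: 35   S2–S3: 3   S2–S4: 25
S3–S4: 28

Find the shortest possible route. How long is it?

Minimum total distance: 84 min.

There are 12 distinct closed tours to check (reversals are equivalent).
Base - S1 - S2 - S3 - S4 - Base: 37+18+3+28+6 = 92
Base - S1 - S2 - S4 - S3 - Base: 37+18+25+28+22 = 130
Base - S1 - S3 - S2 - S4 - Base: 37+21+3+25+6 = 92
Base - S1 - S3 - S4 - S2 - Base: 37+21+28+25+19 = 130
Base - S1 - S4 - S2 - S3 - Base: 37+35+25+3+22 = 122
Base - S1 - S4 - S3 - S2 - Base: 37+35+28+3+19 = 122
Base - S2 - S1 - S3 - S4 - Base: 19+18+21+28+6 = 92
Base - S2 - S1 - S4 - S3 - Base: 19+18+35+28+22 = 122
Base - S2 - S3 - S1 - S4 - Base: 19+3+21+35+6 = 84
Base - S2 - S4 - S1 - S3 - Base: 19+25+35+21+22 = 122
Base - S3 - S1 - S2 - S4 - Base: 22+21+18+25+6 = 92
Base - S3 - S2 - S1 - S4 - Base: 22+3+18+35+6 = 84
The minimum is 84.
One optimal route: Base → S2 → S3 → S1 → S4 → Base (or its reverse).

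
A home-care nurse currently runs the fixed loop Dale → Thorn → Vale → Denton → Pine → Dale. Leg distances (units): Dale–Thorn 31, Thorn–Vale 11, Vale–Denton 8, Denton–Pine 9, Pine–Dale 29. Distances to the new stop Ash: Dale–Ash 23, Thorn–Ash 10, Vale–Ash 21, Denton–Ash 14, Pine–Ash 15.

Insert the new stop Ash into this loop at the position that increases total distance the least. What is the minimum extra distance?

Minimum extra distance: 2, inserting Ash between Dale and Thorn.

Insertion cost between consecutive stops i–j is d(i,Ash) + d(Ash,j) − d(i,j):
  between Dale and Thorn: 23 + 10 − 31 = 2
  between Thorn and Vale: 10 + 21 − 11 = 20
  between Vale and Denton: 21 + 14 − 8 = 27
  between Denton and Pine: 14 + 15 − 9 = 20
  between Pine and Dale: 15 + 23 − 29 = 9
Cheapest insertion is between Dale and Thorn, adding 2.
New total = 88 + 2 = 90.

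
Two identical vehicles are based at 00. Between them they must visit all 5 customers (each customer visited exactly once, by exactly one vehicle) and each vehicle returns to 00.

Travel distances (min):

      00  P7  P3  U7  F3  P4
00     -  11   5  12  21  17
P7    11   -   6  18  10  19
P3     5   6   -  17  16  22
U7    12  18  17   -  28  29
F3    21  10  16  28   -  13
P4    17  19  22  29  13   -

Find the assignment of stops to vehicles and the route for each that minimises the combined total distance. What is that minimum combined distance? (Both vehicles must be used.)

There are 2^4 − 1 = 15 ways to divide the 5 stops into two non-empty groups. For each, the best each vehicle can do is its own shortest tour through its group:
  {P7} + {P3, U7, F3, P4}: 22 + 75 = 97
  {P3} + {P7, U7, F3, P4}: 10 + 70 = 80
  {P7, P3} + {U7, F3, P4}: 22 + 70 = 92
  {U7} + {P7, P3, F3, P4}: 24 + 51 = 75
  {P7, U7} + {P3, F3, P4}: 41 + 51 = 92
  {P3, U7} + {P7, F3, P4}: 34 + 51 = 85
  … (15 splits in total)
Best: vehicle 1 00 → U7 → 00 = 24; vehicle 2 00 → P3 → P7 → F3 → P4 → 00 = 51; combined 75.

75 min — the smallest possible combined total.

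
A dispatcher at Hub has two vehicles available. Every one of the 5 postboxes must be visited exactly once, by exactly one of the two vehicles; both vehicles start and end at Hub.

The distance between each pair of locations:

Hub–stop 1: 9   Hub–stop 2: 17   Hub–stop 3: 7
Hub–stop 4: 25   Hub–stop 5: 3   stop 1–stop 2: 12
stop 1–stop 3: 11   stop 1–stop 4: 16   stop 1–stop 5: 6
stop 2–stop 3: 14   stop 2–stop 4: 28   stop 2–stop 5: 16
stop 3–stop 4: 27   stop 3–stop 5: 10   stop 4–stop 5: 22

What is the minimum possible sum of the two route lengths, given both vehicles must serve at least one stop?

Check every non-empty split of the stops between the two vehicles; for each half take its own optimal tour:
  {stop 1} + {stop 2, stop 3, stop 4, stop 5}: 18 + 74 = 92
  {stop 2} + {stop 1, stop 3, stop 4, stop 5}: 34 + 59 = 93
  {stop 1, stop 2} + {stop 3, stop 4, stop 5}: 38 + 59 = 97
  {stop 3} + {stop 1, stop 2, stop 4, stop 5}: 14 + 70 = 84
  {stop 1, stop 3} + {stop 2, stop 4, stop 5}: 27 + 70 = 97
  {stop 2, stop 3} + {stop 1, stop 4, stop 5}: 38 + 50 = 88
  … (15 splits in total)
  {stop 1, stop 2, stop 3, stop 4} + {stop 5}: 74 + 6 = 80  ← best
Best: vehicle 1 Hub → stop 1 → stop 4 → stop 2 → stop 3 → Hub = 74; vehicle 2 Hub → stop 5 → Hub = 6; combined 80.

80 — the smallest possible combined total.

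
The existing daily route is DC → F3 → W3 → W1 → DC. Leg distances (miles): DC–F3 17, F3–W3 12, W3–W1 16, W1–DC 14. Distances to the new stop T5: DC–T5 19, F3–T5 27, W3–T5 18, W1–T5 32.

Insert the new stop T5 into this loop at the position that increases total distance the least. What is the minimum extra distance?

Minimum extra distance: 29 miles, inserting T5 between DC and F3.

Insertion cost between consecutive stops i–j is d(i,T5) + d(T5,j) − d(i,j):
  between DC and F3: 19 + 27 − 17 = 29
  between F3 and W3: 27 + 18 − 12 = 33
  between W3 and W1: 18 + 32 − 16 = 34
  between W1 and DC: 32 + 19 − 14 = 37
Cheapest insertion is between DC and F3, adding 29.
New total = 59 + 29 = 88.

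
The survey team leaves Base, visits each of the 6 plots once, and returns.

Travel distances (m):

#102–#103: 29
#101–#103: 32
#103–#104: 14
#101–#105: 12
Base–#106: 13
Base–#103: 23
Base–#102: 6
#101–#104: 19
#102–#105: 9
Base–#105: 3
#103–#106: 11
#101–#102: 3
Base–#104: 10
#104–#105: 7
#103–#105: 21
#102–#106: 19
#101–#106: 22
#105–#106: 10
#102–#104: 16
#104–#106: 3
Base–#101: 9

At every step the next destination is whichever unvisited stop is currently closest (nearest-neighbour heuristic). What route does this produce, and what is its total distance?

Total distance 65 m via the nearest-neighbour route Base → #105 → #104 → #106 → #103 → #102 → #101 → Base.

At Base the remaining stops are #105 3, #102 6, #101 9, #104 10, #106 13, #103 23; go to #105.
At #105 the remaining stops are #104 7, #102 9, #106 10, #101 12, #103 21; go to #104.
At #104 the remaining stops are #106 3, #103 14, #102 16, #101 19; go to #106.
At #106 the remaining stops are #103 11, #102 19, #101 22; go to #103.
At #103 the remaining stops are #102 29, #101 32; go to #102.
At #102 the remaining stops are #101 3; go to #101.
Return #101→Base: 9.
Total = 3 + 7 + 3 + 11 + 29 + 3 + 9 = 65.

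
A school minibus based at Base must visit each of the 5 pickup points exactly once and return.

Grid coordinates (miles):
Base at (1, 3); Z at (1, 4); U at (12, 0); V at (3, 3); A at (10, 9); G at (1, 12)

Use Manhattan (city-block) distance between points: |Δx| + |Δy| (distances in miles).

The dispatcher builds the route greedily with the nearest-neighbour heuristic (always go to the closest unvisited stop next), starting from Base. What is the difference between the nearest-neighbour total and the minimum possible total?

The nearest-neighbour route is 6 miles longer than optimal.

Base: Z=1, V=2, G=9, U=14, A=15 ⇒ Z
Z: V=3, G=8, A=14, U=15 ⇒ V
V: G=11, U=12, A=13 ⇒ G
G: A=12, U=23 ⇒ A
A: U=11 ⇒ U
NN route Base → Z → V → G → A → U → Base costs 52.
Optimal: Base → Z → G → A → U → V → Base costs 46 (by enumerating all 60 distinct tours).
Excess = 52 − 46 = 6.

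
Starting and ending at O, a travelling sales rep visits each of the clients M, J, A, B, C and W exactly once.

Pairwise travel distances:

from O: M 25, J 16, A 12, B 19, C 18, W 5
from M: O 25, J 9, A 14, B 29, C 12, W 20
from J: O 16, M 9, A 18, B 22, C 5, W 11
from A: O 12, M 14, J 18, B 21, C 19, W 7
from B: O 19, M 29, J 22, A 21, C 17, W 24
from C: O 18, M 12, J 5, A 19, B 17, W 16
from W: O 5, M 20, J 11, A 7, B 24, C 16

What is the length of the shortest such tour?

With 6 stops there are 6!/2 = 360 distinct round trips (a route and its reverse cost the same).
O→M→J→A→B→C→W→O: 25+9+18+21+17+16+5 = 111
O→M→J→A→B→W→C→O: 25+9+18+21+24+16+18 = 131
O→M→J→A→C→B→W→O: 25+9+18+19+17+24+5 = 117
O→M→J→A→C→W→B→O: 25+9+18+19+16+24+19 = 130
O→M→J→A→W→B→C→O: 25+9+18+7+24+17+18 = 118
O→M→J→A→W→C→B→O: 25+9+18+7+16+17+19 = 111
O→M→J→B→A→C→W→O: 25+9+22+21+19+16+5 = 117
O→M→J→B→A→W→C→O: 25+9+22+21+7+16+18 = 118
… (352 more)
O→B→C→J→M→A→W→O: 19+17+5+9+14+7+5 = 76  ← best
The minimum is 76.
One optimal route: O → B → C → J → M → A → W → O (or its reverse).

76 — the shortest possible round trip.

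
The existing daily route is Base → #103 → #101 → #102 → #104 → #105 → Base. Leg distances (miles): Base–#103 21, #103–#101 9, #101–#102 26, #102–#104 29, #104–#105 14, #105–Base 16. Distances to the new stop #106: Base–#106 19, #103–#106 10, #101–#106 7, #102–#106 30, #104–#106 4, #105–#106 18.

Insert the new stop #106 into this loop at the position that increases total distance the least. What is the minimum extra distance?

Minimum extra distance: 5 miles, inserting #106 between #102 and #104.

Insertion cost between consecutive stops i–j is d(i,#106) + d(#106,j) − d(i,j):
  between Base and #103: 19 + 10 − 21 = 8
  between #103 and #101: 10 + 7 − 9 = 8
  between #101 and #102: 7 + 30 − 26 = 11
  between #102 and #104: 30 + 4 − 29 = 5
  between #104 and #105: 4 + 18 − 14 = 8
  between #105 and Base: 18 + 19 − 16 = 21
Cheapest insertion is between #102 and #104, adding 5.
New total = 115 + 5 = 120.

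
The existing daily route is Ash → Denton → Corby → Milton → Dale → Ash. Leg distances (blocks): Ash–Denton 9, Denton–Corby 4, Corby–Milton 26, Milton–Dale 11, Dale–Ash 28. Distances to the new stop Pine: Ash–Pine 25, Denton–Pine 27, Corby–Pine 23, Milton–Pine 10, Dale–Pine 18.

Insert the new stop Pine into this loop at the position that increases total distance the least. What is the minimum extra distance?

Insertion cost between consecutive stops i–j is d(i,Pine) + d(Pine,j) − d(i,j):
  between Ash and Denton: 25 + 27 − 9 = 43
  between Denton and Corby: 27 + 23 − 4 = 46
  between Corby and Milton: 23 + 10 − 26 = 7
  between Milton and Dale: 10 + 18 − 11 = 17
  between Dale and Ash: 18 + 25 − 28 = 15
Cheapest insertion is between Corby and Milton, adding 7.
New total = 78 + 7 = 85.

Adding 7 blocks by placing Pine on the Corby–Milton leg.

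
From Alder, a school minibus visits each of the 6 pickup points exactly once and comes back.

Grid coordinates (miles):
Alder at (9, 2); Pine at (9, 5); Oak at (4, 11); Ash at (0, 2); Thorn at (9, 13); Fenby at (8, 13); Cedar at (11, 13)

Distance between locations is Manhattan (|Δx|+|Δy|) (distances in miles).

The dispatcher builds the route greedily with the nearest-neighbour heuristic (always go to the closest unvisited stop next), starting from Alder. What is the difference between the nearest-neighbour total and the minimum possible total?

Alder: Pine=3, Ash=9, Thorn=11, Fenby=12, Cedar=13, Oak=14 ⇒ Pine
Pine: Thorn=8, Fenby=9, Cedar=10, Oak=11, Ash=12 ⇒ Thorn
Thorn: Fenby=1, Cedar=2, Oak=7, Ash=20 ⇒ Fenby
Fenby: Cedar=3, Oak=6, Ash=19 ⇒ Cedar
Cedar: Oak=9, Ash=22 ⇒ Oak
Oak: Ash=13 ⇒ Ash
NN route Alder → Pine → Thorn → Fenby → Cedar → Oak → Ash → Alder costs 46.
Optimal: Alder → Pine → Thorn → Cedar → Fenby → Oak → Ash → Alder costs 44 (by enumerating all 360 distinct tours).
Excess = 46 − 44 = 2.

Excess over optimum: 2 miles.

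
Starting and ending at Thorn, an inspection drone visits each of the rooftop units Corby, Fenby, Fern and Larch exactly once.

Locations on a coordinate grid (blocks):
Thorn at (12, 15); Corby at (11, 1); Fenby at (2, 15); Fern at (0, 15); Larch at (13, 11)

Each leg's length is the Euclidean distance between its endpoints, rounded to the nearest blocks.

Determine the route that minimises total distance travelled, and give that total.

There are 12 distinct closed tours to check (reversals are equivalent).
Thorn - Corby - Fenby - Fern - Larch - Thorn: 14+17+2+14+4 = 51
Thorn - Corby - Fenby - Larch - Fern - Thorn: 14+17+12+14+12 = 69
Thorn - Corby - Fern - Fenby - Larch - Thorn: 14+18+2+12+4 = 50
Thorn - Corby - Fern - Larch - Fenby - Thorn: 14+18+14+12+10 = 68
Thorn - Corby - Larch - Fenby - Fern - Thorn: 14+10+12+2+12 = 50
Thorn - Corby - Larch - Fern - Fenby - Thorn: 14+10+14+2+10 = 50
Thorn - Fenby - Corby - Fern - Larch - Thorn: 10+17+18+14+4 = 63
Thorn - Fenby - Corby - Larch - Fern - Thorn: 10+17+10+14+12 = 63
Thorn - Fenby - Fern - Corby - Larch - Thorn: 10+2+18+10+4 = 44
Thorn - Fenby - Larch - Corby - Fern - Thorn: 10+12+10+18+12 = 62
Thorn - Fern - Corby - Fenby - Larch - Thorn: 12+18+17+12+4 = 63
Thorn - Fern - Fenby - Corby - Larch - Thorn: 12+2+17+10+4 = 45
The minimum is 44.
One optimal route: Thorn → Fenby → Fern → Corby → Larch → Thorn (or its reverse).

44 blocks — the shortest possible round trip.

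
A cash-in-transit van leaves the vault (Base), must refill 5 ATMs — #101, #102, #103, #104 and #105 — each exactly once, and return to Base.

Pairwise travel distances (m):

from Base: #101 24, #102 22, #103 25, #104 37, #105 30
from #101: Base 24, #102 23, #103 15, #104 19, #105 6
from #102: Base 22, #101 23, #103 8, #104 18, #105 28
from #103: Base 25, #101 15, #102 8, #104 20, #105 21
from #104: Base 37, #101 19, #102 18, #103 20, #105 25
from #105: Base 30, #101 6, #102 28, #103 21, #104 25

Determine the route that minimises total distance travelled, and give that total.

With 5 stops there are 5!/2 = 60 distinct round trips (a route and its reverse cost the same).
Base-#101-#102-#103-#104-#105-Base: 24+23+8+20+25+30 = 130
Base-#101-#102-#103-#105-#104-Base: 24+23+8+21+25+37 = 138
Base-#101-#102-#104-#103-#105-Base: 24+23+18+20+21+30 = 136
Base-#101-#102-#104-#105-#103-Base: 24+23+18+25+21+25 = 136
Base-#101-#102-#105-#103-#104-Base: 24+23+28+21+20+37 = 153
Base-#101-#102-#105-#104-#103-Base: 24+23+28+25+20+25 = 145
Base-#101-#103-#102-#104-#105-Base: 24+15+8+18+25+30 = 120
Base-#101-#103-#102-#105-#104-Base: 24+15+8+28+25+37 = 137
Base-#101-#103-#104-#102-#105-Base: 24+15+20+18+28+30 = 135
Base-#101-#103-#104-#105-#102-Base: 24+15+20+25+28+22 = 134
Base-#101-#103-#105-#102-#104-Base: 24+15+21+28+18+37 = 143
Base-#101-#103-#105-#104-#102-Base: 24+15+21+25+18+22 = 125
Base-#101-#104-#102-#103-#105-Base: 24+19+18+8+21+30 = 120
Base-#101-#104-#102-#105-#103-Base: 24+19+18+28+21+25 = 135
… (46 more)
Base-#101-#105-#104-#103-#102-Base: 24+6+25+20+8+22 = 105  ← best
The minimum is 105.
One optimal route: Base → #101 → #105 → #104 → #103 → #102 → Base (or its reverse).

Shortest round trip = 105 m.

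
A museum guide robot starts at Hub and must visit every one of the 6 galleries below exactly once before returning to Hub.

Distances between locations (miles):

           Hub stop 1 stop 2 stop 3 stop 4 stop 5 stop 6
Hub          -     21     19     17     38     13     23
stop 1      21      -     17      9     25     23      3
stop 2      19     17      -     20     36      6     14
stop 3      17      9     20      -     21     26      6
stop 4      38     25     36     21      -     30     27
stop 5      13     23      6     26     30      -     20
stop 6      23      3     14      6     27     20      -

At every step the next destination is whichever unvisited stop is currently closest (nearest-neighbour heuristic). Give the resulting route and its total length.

At Hub the remaining stops are stop 5 13, stop 3 17, stop 2 19, stop 1 21, stop 6 23, stop 4 38; go to stop 5.
At stop 5 the remaining stops are stop 2 6, stop 6 20, stop 1 23, stop 3 26, stop 4 30; go to stop 2.
At stop 2 the remaining stops are stop 6 14, stop 1 17, stop 3 20, stop 4 36; go to stop 6.
At stop 6 the remaining stops are stop 1 3, stop 3 6, stop 4 27; go to stop 1.
At stop 1 the remaining stops are stop 3 9, stop 4 25; go to stop 3.
At stop 3 the remaining stops are stop 4 21; go to stop 4.
Return stop 4→Hub: 38.
Total = 13 + 6 + 14 + 3 + 9 + 21 + 38 = 104.

104 miles along Hub → stop 5 → stop 2 → stop 6 → stop 1 → stop 3 → stop 4 → Hub.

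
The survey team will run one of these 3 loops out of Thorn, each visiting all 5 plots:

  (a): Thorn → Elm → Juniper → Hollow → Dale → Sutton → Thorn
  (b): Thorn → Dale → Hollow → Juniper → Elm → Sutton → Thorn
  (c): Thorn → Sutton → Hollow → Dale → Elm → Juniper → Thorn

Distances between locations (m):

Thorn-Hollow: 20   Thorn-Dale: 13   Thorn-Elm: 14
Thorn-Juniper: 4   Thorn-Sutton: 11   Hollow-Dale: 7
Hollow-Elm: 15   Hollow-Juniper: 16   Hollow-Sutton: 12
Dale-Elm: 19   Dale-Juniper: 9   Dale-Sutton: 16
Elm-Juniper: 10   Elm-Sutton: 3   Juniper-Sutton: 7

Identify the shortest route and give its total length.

60 m — (b) is the shortest.

(a): 14 + 10 + 16 + 7 + 16 + 11 = 74
(b): 13 + 7 + 16 + 10 + 3 + 11 = 60
(c): 11 + 12 + 7 + 19 + 10 + 4 = 63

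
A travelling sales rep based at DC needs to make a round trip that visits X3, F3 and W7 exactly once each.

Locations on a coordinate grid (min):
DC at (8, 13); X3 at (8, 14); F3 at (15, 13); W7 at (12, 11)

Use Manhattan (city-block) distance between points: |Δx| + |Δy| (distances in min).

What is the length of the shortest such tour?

There are 3 distinct closed tours to check (reversals are equivalent).
DC - X3 - F3 - W7 - DC: 1+8+5+6 = 20
DC - X3 - W7 - F3 - DC: 1+7+5+7 = 20
DC - F3 - X3 - W7 - DC: 7+8+7+6 = 28
The minimum is 20.
One optimal route: DC → X3 → F3 → W7 → DC (or its reverse).

Shortest round trip = 20 min.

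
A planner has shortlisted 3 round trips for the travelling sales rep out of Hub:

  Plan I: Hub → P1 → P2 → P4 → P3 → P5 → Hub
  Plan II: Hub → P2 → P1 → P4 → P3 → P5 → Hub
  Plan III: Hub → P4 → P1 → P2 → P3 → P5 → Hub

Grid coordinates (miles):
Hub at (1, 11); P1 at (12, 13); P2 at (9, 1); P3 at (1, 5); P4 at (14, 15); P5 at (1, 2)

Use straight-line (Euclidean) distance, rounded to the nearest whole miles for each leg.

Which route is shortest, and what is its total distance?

Shortest is Plan III, total 50 miles.

Plan I: 11 + 12 + 15 + 16 + 3 + 9 = 66
Plan II: 13 + 12 + 3 + 16 + 3 + 9 = 56
Plan III: 14 + 3 + 12 + 9 + 3 + 9 = 50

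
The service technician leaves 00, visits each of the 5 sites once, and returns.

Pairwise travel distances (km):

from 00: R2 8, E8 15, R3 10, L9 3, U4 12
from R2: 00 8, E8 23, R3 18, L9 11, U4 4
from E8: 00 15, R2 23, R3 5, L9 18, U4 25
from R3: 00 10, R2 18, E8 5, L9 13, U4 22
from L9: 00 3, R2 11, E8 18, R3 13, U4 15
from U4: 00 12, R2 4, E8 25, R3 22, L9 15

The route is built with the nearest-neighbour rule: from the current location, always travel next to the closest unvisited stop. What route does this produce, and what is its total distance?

60 km along 00 → L9 → R2 → U4 → R3 → E8 → 00.

From 00: distances to unvisited — L9=3, R2=8, R3=10, U4=12, E8=15. Nearest is L9 (3).
From L9: distances to unvisited — R2=11, R3=13, U4=15, E8=18. Nearest is R2 (11).
From R2: distances to unvisited — U4=4, R3=18, E8=23. Nearest is U4 (4).
From U4: distances to unvisited — R3=22, E8=25. Nearest is R3 (22).
From R3: distances to unvisited — E8=5. Nearest is E8 (5).
Return E8→00: 15.
Total = 3 + 11 + 4 + 22 + 5 + 15 = 60.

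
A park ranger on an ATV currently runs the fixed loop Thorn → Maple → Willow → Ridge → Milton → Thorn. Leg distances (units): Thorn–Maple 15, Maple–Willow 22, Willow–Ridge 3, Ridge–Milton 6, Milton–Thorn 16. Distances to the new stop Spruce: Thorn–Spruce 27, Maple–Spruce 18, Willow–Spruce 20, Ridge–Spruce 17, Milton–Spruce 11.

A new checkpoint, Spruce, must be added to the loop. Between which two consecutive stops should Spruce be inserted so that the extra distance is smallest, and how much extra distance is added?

Adding 16 by placing Spruce on the Maple–Willow leg.

Insertion cost between consecutive stops i–j is d(i,Spruce) + d(Spruce,j) − d(i,j):
  between Thorn and Maple: 27 + 18 − 15 = 30
  between Maple and Willow: 18 + 20 − 22 = 16
  between Willow and Ridge: 20 + 17 − 3 = 34
  between Ridge and Milton: 17 + 11 − 6 = 22
  between Milton and Thorn: 11 + 27 − 16 = 22
Cheapest insertion is between Maple and Willow, adding 16.
New total = 62 + 16 = 78.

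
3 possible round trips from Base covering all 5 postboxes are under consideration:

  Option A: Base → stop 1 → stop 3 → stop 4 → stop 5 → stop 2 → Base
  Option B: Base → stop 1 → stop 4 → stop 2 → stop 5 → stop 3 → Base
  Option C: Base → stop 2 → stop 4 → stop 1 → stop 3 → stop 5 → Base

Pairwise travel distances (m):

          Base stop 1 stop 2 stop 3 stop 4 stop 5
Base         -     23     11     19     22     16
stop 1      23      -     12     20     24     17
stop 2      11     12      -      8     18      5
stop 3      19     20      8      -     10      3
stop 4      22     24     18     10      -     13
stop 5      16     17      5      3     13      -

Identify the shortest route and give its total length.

82 m — Option A is the shortest.

Option A: 23 + 20 + 10 + 13 + 5 + 11 = 82
Option B: 23 + 24 + 18 + 5 + 3 + 19 = 92
Option C: 11 + 18 + 24 + 20 + 3 + 16 = 92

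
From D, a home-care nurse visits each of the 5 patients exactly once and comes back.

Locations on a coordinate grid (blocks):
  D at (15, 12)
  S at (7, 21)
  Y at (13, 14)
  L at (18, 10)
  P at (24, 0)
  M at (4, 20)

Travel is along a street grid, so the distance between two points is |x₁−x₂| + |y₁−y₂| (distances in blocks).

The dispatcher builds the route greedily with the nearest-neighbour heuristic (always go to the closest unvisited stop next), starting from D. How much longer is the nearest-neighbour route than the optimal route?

D: Y=4, L=5, S=17, M=19, P=21 ⇒ Y
Y: L=9, S=13, M=15, P=25 ⇒ L
L: P=16, S=22, M=24 ⇒ P
P: S=38, M=40 ⇒ S
S: M=4 ⇒ M
NN route D → Y → L → P → S → M → D costs 90.
Optimal: D → S → M → Y → L → P → D costs 82 (by enumerating all 60 distinct tours).
Excess = 90 − 82 = 8.

The nearest-neighbour route is 8 blocks longer than optimal.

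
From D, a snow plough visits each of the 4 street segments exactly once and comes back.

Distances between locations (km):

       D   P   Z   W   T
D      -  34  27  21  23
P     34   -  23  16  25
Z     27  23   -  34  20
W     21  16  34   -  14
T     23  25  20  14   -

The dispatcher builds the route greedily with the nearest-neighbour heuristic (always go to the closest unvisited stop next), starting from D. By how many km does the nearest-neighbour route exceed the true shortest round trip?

The nearest-neighbour route is 9 km longer than optimal.

D: W=21, T=23, Z=27, P=34 ⇒ W
W: T=14, P=16, Z=34 ⇒ T
T: Z=20, P=25 ⇒ Z
Z: P=23 ⇒ P
NN route D → W → T → Z → P → D costs 112.
Optimal: D → Z → P → W → T → D costs 103 (by enumerating all 12 distinct tours).
Excess = 112 − 103 = 9.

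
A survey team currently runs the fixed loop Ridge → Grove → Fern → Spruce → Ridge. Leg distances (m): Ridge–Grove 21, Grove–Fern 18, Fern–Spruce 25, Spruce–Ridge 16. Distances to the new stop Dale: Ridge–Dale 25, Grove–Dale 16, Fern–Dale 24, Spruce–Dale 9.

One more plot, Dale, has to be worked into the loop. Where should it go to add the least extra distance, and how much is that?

Adding 8 m by placing Dale on the Fern–Spruce leg.

Insertion cost between consecutive stops i–j is d(i,Dale) + d(Dale,j) − d(i,j):
  between Ridge and Grove: 25 + 16 − 21 = 20
  between Grove and Fern: 16 + 24 − 18 = 22
  between Fern and Spruce: 24 + 9 − 25 = 8
  between Spruce and Ridge: 9 + 25 − 16 = 18
Cheapest insertion is between Fern and Spruce, adding 8.
New total = 80 + 8 = 88.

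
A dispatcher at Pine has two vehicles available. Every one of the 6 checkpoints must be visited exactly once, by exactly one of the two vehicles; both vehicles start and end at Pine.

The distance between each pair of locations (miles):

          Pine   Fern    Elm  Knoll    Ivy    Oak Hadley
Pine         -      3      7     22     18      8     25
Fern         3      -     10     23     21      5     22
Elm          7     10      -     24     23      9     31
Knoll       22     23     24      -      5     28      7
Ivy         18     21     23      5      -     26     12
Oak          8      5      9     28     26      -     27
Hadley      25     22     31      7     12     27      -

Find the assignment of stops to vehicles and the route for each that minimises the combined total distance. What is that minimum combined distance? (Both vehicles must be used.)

Minimum combined distance: 79 miles.

There are 2^5 − 1 = 31 ways to divide the 6 stops into two non-empty groups. For each, the best each vehicle can do is its own shortest tour through its group:
  {Fern} + {Elm, Knoll, Ivy, Oak, Hadley}: 6 + 73 = 79
  {Elm} + {Fern, Knoll, Ivy, Oak, Hadley}: 14 + 65 = 79
  {Fern, Elm} + {Knoll, Ivy, Oak, Hadley}: 20 + 65 = 85
  {Knoll} + {Fern, Elm, Ivy, Oak, Hadley}: 44 + 73 = 117
  {Fern, Knoll} + {Elm, Ivy, Oak, Hadley}: 48 + 73 = 121
  {Elm, Knoll} + {Fern, Ivy, Oak, Hadley}: 53 + 65 = 118
  … (31 splits in total)
Best: vehicle 1 Pine → Fern → Pine = 6; vehicle 2 Pine → Elm → Oak → Hadley → Knoll → Ivy → Pine = 73; combined 79.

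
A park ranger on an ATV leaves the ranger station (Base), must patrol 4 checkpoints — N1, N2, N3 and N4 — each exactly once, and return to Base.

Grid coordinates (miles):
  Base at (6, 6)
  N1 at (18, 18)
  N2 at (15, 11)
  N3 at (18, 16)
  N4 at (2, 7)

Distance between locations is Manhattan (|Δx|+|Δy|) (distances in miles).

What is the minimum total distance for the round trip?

With 4 stops there are 4!/2 = 12 distinct round trips (a route and its reverse cost the same).
Base→N1→N2→N3→N4→Base: 24+10+8+25+5 = 72
Base→N1→N2→N4→N3→Base: 24+10+17+25+22 = 98
Base→N1→N3→N2→N4→Base: 24+2+8+17+5 = 56
Base→N1→N3→N4→N2→Base: 24+2+25+17+14 = 82
Base→N1→N4→N2→N3→Base: 24+27+17+8+22 = 98
Base→N1→N4→N3→N2→Base: 24+27+25+8+14 = 98
Base→N2→N1→N3→N4→Base: 14+10+2+25+5 = 56
Base→N2→N1→N4→N3→Base: 14+10+27+25+22 = 98
Base→N2→N3→N1→N4→Base: 14+8+2+27+5 = 56
Base→N2→N4→N1→N3→Base: 14+17+27+2+22 = 82
Base→N3→N1→N2→N4→Base: 22+2+10+17+5 = 56
Base→N3→N2→N1→N4→Base: 22+8+10+27+5 = 72
The minimum is 56.
One optimal route: Base → N1 → N3 → N2 → N4 → Base (or its reverse).

Shortest round trip = 56 miles.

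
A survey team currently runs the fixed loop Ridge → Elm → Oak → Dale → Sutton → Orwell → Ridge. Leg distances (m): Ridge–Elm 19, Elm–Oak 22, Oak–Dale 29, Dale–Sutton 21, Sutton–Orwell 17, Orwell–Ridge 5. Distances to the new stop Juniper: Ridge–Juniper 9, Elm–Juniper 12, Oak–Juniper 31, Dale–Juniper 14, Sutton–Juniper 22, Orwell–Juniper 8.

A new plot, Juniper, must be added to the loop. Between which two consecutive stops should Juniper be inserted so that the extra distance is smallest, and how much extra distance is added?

Insertion cost between consecutive stops i–j is d(i,Juniper) + d(Juniper,j) − d(i,j):
  between Ridge and Elm: 9 + 12 − 19 = 2
  between Elm and Oak: 12 + 31 − 22 = 21
  between Oak and Dale: 31 + 14 − 29 = 16
  between Dale and Sutton: 14 + 22 − 21 = 15
  between Sutton and Orwell: 22 + 8 − 17 = 13
  between Orwell and Ridge: 8 + 9 − 5 = 12
Cheapest insertion is between Ridge and Elm, adding 2.
New total = 113 + 2 = 115.

+2 m — insert Juniper between Ridge and Elm.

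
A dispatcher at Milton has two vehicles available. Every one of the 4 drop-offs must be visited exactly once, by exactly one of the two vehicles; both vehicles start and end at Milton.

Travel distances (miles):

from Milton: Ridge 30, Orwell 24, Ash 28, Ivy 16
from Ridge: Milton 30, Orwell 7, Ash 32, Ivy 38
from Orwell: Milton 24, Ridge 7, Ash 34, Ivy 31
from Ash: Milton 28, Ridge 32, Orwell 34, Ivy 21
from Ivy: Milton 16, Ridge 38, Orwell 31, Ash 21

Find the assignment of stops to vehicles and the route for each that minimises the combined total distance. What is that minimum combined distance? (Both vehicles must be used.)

123 miles — the smallest possible combined total.

Try each way of splitting the stops between the two vehicles (each non-empty) and, for each split, find the best tour for each vehicle:
  {Ridge} + {Orwell, Ash, Ivy}: 60 + 95 = 155
  {Orwell} + {Ridge, Ash, Ivy}: 48 + 99 = 147
  {Ridge, Orwell} + {Ash, Ivy}: 61 + 65 = 126
  {Ash} + {Ridge, Orwell, Ivy}: 56 + 84 = 140
  {Ridge, Ash} + {Orwell, Ivy}: 90 + 71 = 161
  {Orwell, Ash} + {Ridge, Ivy}: 86 + 84 = 170
  … (7 splits in total)
  {Ridge, Orwell, Ash} + {Ivy}: 91 + 32 = 123  ← best
Best: vehicle 1 Milton → Orwell → Ridge → Ash → Milton = 91; vehicle 2 Milton → Ivy → Milton = 32; combined 123.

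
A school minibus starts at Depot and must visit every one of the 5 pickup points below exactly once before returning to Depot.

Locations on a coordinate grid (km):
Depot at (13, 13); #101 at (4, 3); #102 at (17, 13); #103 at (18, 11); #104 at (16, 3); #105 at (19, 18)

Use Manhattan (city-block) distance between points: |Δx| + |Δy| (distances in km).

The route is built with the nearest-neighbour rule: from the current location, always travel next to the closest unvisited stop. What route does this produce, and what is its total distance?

Nearest-neighbour total = 64 km; route Depot → #102 → #103 → #105 → #104 → #101 → Depot.

At Depot the remaining stops are #102 4, #103 7, #105 11, #104 13, #101 19; go to #102.
At #102 the remaining stops are #103 3, #105 7, #104 11, #101 23; go to #103.
At #103 the remaining stops are #105 8, #104 10, #101 22; go to #105.
At #105 the remaining stops are #104 18, #101 30; go to #104.
At #104 the remaining stops are #101 12; go to #101.
Return #101→Depot: 19.
Total = 4 + 3 + 8 + 18 + 12 + 19 = 64.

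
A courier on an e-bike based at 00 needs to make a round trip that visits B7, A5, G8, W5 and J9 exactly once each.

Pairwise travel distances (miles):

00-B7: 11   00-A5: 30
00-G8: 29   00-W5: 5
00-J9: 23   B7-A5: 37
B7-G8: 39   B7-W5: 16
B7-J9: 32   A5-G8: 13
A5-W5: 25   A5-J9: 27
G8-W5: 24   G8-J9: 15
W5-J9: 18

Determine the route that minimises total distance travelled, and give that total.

99 miles — the shortest possible round trip.

00 → B7 → A5 → G8 → W5 → J9 → 00: 11+37+13+24+18+23 = 126
00 → B7 → A5 → G8 → J9 → W5 → 00: 11+37+13+15+18+5 = 99
00 → B7 → A5 → W5 → G8 → J9 → 00: 11+37+25+24+15+23 = 135
00 → B7 → A5 → W5 → J9 → G8 → 00: 11+37+25+18+15+29 = 135
00 → B7 → A5 → J9 → G8 → W5 → 00: 11+37+27+15+24+5 = 119
00 → B7 → A5 → J9 → W5 → G8 → 00: 11+37+27+18+24+29 = 146
00 → B7 → G8 → A5 → W5 → J9 → 00: 11+39+13+25+18+23 = 129
00 → B7 → G8 → A5 → J9 → W5 → 00: 11+39+13+27+18+5 = 113
00 → B7 → G8 → W5 → A5 → J9 → 00: 11+39+24+25+27+23 = 149
00 → B7 → G8 → W5 → J9 → A5 → 00: 11+39+24+18+27+30 = 149
00 → B7 → G8 → J9 → A5 → W5 → 00: 11+39+15+27+25+5 = 122
00 → B7 → G8 → J9 → W5 → A5 → 00: 11+39+15+18+25+30 = 138
00 → B7 → W5 → A5 → G8 → J9 → 00: 11+16+25+13+15+23 = 103
00 → B7 → W5 → A5 → J9 → G8 → 00: 11+16+25+27+15+29 = 123
… (46 more)
The minimum is 99.
One optimal route: 00 → B7 → A5 → G8 → J9 → W5 → 00 (or its reverse).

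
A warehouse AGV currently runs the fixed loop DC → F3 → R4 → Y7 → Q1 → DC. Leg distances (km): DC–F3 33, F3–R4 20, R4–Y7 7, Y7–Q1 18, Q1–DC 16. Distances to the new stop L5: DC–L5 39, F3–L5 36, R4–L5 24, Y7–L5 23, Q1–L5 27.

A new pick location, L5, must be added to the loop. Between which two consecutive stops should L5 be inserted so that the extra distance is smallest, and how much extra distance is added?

Adding 32 km by placing L5 on the Y7–Q1 leg.

Insertion cost between consecutive stops i–j is d(i,L5) + d(L5,j) − d(i,j):
  between DC and F3: 39 + 36 − 33 = 42
  between F3 and R4: 36 + 24 − 20 = 40
  between R4 and Y7: 24 + 23 − 7 = 40
  between Y7 and Q1: 23 + 27 − 18 = 32
  between Q1 and DC: 27 + 39 − 16 = 50
Cheapest insertion is between Y7 and Q1, adding 32.
New total = 94 + 32 = 126.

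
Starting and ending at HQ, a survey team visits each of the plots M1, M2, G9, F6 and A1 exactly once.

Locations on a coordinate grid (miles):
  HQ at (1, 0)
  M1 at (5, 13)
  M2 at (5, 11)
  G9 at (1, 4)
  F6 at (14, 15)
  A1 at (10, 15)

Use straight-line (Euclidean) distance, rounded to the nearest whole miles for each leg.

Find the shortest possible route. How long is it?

43 miles — the shortest possible round trip.

There are 60 distinct closed tours to check (reversals are equivalent).
HQ→M1→M2→G9→F6→A1→HQ: 14+2+8+17+4+17 = 62
HQ→M1→M2→G9→A1→F6→HQ: 14+2+8+14+4+20 = 62
HQ→M1→M2→F6→G9→A1→HQ: 14+2+10+17+14+17 = 74
HQ→M1→M2→F6→A1→G9→HQ: 14+2+10+4+14+4 = 48
HQ→M1→M2→A1→G9→F6→HQ: 14+2+6+14+17+20 = 73
HQ→M1→M2→A1→F6→G9→HQ: 14+2+6+4+17+4 = 47
HQ→M1→G9→M2→F6→A1→HQ: 14+10+8+10+4+17 = 63
HQ→M1→G9→M2→A1→F6→HQ: 14+10+8+6+4+20 = 62
HQ→M1→G9→F6→M2→A1→HQ: 14+10+17+10+6+17 = 74
HQ→M1→G9→F6→A1→M2→HQ: 14+10+17+4+6+12 = 63
HQ→M1→G9→A1→M2→F6→HQ: 14+10+14+6+10+20 = 74
HQ→M1→G9→A1→F6→M2→HQ: 14+10+14+4+10+12 = 64
HQ→M1→F6→M2→G9→A1→HQ: 14+9+10+8+14+17 = 72
HQ→M1→F6→M2→A1→G9→HQ: 14+9+10+6+14+4 = 57
… (46 more)
HQ→G9→M2→M1→A1→F6→HQ: 4+8+2+5+4+20 = 43  ← best
The minimum is 43.
One optimal route: HQ → G9 → M2 → M1 → A1 → F6 → HQ (or its reverse).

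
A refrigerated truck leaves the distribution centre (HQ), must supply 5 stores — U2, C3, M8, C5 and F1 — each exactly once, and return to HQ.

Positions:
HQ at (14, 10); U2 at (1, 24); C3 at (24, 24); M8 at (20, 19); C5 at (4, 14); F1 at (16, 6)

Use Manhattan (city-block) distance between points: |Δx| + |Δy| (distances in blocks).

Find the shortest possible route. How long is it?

Minimum total distance: 82 blocks.

With 5 stops there are 5!/2 = 60 distinct round trips (a route and its reverse cost the same).
HQ - U2 - C3 - M8 - C5 - F1 - HQ: 27+23+9+21+20+6 = 106
HQ - U2 - C3 - M8 - F1 - C5 - HQ: 27+23+9+17+20+14 = 110
HQ - U2 - C3 - C5 - M8 - F1 - HQ: 27+23+30+21+17+6 = 124
HQ - U2 - C3 - C5 - F1 - M8 - HQ: 27+23+30+20+17+15 = 132
HQ - U2 - C3 - F1 - M8 - C5 - HQ: 27+23+26+17+21+14 = 128
HQ - U2 - C3 - F1 - C5 - M8 - HQ: 27+23+26+20+21+15 = 132
HQ - U2 - M8 - C3 - C5 - F1 - HQ: 27+24+9+30+20+6 = 116
HQ - U2 - M8 - C3 - F1 - C5 - HQ: 27+24+9+26+20+14 = 120
HQ - U2 - M8 - C5 - C3 - F1 - HQ: 27+24+21+30+26+6 = 134
HQ - U2 - M8 - C5 - F1 - C3 - HQ: 27+24+21+20+26+24 = 142
HQ - U2 - M8 - F1 - C3 - C5 - HQ: 27+24+17+26+30+14 = 138
HQ - U2 - M8 - F1 - C5 - C3 - HQ: 27+24+17+20+30+24 = 142
HQ - U2 - C5 - C3 - M8 - F1 - HQ: 27+13+30+9+17+6 = 102
HQ - U2 - C5 - C3 - F1 - M8 - HQ: 27+13+30+26+17+15 = 128
… (46 more)
HQ - C5 - U2 - C3 - M8 - F1 - HQ: 14+13+23+9+17+6 = 82  ← best
The minimum is 82.
One optimal route: HQ → C5 → U2 → C3 → M8 → F1 → HQ (or its reverse).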